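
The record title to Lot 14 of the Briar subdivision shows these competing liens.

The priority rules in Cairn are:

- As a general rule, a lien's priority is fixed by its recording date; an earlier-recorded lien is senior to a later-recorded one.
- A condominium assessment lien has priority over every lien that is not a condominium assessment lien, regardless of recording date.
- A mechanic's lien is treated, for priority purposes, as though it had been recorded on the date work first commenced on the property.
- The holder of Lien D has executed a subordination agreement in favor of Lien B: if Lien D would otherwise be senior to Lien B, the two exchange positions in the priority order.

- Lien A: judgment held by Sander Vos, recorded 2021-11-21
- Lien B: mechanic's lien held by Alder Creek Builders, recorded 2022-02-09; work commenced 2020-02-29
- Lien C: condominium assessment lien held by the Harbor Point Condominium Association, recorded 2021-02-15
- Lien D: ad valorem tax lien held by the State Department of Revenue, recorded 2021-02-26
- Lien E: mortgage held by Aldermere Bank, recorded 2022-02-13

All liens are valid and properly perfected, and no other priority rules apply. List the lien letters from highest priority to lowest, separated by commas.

Effective dates after the stated exceptions: B is treated as recorded 2020-02-29, the work-commencement date.
C is a condominium assessment lien, so it outranks all other liens regardless of date.
The other liens, earliest effective date first: B (2020-02-29), D (2021-02-26), A (2021-11-21), E (2022-02-13).
D already ranks below B; the subordination has no effect.

C, B, D, A, E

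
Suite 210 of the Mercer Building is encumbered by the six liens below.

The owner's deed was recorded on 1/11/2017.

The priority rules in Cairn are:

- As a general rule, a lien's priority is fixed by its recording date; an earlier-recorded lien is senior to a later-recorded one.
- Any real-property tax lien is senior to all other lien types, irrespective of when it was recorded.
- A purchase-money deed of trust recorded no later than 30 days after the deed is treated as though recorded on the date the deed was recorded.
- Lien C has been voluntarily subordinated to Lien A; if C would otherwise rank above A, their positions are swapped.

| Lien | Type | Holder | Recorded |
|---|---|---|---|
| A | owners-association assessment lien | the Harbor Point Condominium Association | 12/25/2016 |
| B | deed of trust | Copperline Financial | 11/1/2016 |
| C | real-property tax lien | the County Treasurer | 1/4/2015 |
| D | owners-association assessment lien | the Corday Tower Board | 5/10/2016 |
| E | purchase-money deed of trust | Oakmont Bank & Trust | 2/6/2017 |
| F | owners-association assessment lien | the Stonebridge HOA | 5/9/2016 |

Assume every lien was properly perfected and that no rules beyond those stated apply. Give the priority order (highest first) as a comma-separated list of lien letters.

Adjusting effective dates: E's effective date is the deed date, 1/11/2017.
C, as a real-property tax lien, has superpriority and ranks first.
Ordering the rest by effective date: F (5/9/2016), D (5/10/2016), B (11/1/2016), A (12/25/2016), E (1/11/2017).
Because C would otherwise rank above A, the subordination swaps them.

A, F, D, B, C, E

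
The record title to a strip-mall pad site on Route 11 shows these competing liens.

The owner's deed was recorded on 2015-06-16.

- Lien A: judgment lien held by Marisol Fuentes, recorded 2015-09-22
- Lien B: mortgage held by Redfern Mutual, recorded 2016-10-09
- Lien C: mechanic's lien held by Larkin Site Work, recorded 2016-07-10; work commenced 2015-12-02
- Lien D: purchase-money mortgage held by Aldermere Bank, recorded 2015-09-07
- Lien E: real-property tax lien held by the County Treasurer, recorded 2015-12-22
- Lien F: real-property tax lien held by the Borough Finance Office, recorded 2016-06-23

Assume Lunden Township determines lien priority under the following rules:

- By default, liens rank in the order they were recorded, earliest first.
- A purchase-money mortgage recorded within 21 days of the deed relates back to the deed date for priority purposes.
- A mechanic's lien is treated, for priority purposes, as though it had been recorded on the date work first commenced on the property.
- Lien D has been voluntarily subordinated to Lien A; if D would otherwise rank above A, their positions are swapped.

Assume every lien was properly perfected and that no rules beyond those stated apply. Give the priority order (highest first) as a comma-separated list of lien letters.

A, D, C, E, F, B

Adjusting effective dates: C relates back to 2015-12-02 (work commenced); D missed the 21-day window (83 days after the deed), so its recording date stands.
Sorted by effective date: D (2015-09-07), A (2015-09-22), C (2015-12-02), E (2015-12-22), F (2016-06-23), B (2016-10-09).
Because D would otherwise rank above A, the subordination swaps them.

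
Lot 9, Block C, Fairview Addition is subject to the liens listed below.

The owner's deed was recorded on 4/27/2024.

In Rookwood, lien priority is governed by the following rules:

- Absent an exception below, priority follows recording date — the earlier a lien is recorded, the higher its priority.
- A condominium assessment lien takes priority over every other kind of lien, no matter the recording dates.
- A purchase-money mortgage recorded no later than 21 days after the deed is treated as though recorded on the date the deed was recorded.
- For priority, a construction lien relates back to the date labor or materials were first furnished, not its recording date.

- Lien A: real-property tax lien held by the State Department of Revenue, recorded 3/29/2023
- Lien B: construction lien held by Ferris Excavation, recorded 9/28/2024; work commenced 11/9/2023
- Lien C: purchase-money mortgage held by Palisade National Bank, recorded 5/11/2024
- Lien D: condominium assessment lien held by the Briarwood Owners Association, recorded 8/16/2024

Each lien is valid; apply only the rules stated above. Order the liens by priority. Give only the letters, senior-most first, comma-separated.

D, A, B, C

Effective dates after the stated exceptions: B is treated as recorded 11/9/2023, the work-commencement date; C relates back to the deed date 4/27/2024.
D, as a condominium assessment lien, has superpriority and ranks first.
Ordering the rest by effective date: A (3/29/2023), B (11/9/2023), C (4/27/2024).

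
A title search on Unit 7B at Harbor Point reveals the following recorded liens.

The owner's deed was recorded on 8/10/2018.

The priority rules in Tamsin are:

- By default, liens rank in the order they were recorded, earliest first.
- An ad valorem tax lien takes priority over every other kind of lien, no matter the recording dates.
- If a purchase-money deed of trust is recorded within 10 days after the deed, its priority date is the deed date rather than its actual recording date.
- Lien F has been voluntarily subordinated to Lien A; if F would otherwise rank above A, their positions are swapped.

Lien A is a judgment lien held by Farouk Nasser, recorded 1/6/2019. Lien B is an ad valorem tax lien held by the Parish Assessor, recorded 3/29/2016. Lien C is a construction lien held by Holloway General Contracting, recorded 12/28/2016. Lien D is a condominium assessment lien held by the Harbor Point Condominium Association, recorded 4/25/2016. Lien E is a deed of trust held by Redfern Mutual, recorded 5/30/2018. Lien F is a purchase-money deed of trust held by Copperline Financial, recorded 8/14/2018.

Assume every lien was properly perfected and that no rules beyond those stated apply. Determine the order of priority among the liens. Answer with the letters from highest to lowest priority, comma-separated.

Effective dates after the stated exceptions: F's effective date is the deed date, 8/10/2018.
As an ad valorem tax lien, B is senior to every other lien.
Among the remaining liens, by effective date: D (4/25/2016), C (12/28/2016), E (5/30/2018), F (8/10/2018), A (1/6/2019).
F is senior to A before the subordination, so the two trade places.

B, D, C, E, A, F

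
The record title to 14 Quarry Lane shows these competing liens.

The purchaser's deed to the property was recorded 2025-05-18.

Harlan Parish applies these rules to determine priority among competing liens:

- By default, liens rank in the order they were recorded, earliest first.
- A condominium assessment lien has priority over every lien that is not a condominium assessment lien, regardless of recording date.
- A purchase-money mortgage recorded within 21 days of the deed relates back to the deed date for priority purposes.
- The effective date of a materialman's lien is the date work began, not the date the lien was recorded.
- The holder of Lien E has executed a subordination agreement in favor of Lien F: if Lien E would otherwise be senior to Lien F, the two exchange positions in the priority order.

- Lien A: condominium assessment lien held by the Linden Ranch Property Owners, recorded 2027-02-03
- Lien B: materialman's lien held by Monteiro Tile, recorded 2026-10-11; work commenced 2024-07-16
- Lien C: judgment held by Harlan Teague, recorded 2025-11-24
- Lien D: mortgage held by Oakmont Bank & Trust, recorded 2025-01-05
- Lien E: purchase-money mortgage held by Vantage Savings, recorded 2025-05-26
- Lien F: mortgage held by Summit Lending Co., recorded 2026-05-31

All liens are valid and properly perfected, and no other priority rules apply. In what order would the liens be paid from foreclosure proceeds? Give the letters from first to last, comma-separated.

A, B, D, F, C, E

Effective dates: B's effective date is 2024-07-16, when work began; E was recorded within the 21-day window, so its effective date is the deed date 2025-05-18.
A is a condominium assessment lien and takes priority over every other lien.
Among the remaining liens, by effective date: B (2024-07-16), D (2025-01-05), E (2025-05-18), C (2025-11-24), F (2026-05-31).
E would otherwise be senior to F, so under the subordination agreement E and F exchange positions.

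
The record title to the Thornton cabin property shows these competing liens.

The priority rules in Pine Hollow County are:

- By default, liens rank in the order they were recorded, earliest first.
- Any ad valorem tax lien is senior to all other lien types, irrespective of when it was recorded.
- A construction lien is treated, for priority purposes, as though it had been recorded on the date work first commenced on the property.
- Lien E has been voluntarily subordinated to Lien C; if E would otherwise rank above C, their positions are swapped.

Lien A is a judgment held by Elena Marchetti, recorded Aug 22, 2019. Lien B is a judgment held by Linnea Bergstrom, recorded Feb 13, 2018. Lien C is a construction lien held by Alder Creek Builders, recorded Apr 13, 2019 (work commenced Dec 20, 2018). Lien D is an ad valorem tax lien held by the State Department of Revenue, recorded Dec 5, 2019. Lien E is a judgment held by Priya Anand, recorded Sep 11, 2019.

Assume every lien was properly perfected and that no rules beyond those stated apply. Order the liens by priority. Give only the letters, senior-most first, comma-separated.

Effective dates: C is treated as recorded Dec 20, 2018, the work-commencement date.
D is an ad valorem tax lien, so it outranks all other liens regardless of date.
The other liens, earliest effective date first: B (Feb 13, 2018), C (Dec 20, 2018), A (Aug 22, 2019), E (Sep 11, 2019).
E is already junior to C, so the subordination agreement changes nothing.

D, B, C, A, E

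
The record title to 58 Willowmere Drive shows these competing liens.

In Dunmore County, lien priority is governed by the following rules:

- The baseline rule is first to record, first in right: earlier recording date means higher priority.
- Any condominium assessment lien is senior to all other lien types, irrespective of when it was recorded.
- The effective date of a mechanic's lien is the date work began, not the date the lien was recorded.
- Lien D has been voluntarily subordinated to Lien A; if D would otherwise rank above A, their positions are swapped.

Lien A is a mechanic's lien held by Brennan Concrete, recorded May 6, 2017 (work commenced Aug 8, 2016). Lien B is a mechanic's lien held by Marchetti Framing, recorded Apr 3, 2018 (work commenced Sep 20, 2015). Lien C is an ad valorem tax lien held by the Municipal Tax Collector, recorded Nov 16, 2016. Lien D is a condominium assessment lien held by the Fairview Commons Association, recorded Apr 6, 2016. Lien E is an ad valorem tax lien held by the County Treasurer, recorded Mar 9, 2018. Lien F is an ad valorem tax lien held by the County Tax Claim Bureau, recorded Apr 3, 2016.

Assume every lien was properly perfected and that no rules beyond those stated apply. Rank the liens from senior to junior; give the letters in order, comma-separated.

A, B, F, D, C, E

First, effective dates: A relates back to Aug 8, 2016 (work commenced); B's effective date is Sep 20, 2015, when work began.
D, as a condominium assessment lien, has superpriority and ranks first.
The other liens, earliest effective date first: B (Sep 20, 2015), F (Apr 3, 2016), A (Aug 8, 2016), C (Nov 16, 2016), E (Mar 9, 2018).
Because D would otherwise rank above A, the subordination swaps them.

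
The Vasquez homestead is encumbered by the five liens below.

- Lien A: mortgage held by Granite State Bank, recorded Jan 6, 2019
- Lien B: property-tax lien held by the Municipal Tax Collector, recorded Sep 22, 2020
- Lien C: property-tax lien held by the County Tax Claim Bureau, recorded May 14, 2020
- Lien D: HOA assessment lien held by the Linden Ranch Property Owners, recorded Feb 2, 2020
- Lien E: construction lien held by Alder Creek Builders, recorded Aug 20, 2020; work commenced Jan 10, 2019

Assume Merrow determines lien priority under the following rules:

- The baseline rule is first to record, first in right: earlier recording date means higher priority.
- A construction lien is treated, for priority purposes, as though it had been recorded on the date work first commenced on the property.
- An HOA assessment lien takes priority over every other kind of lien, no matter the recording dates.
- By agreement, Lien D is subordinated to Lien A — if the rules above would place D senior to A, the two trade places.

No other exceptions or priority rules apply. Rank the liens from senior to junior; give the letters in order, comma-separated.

Effective dates after the stated exceptions: E's effective date is Jan 10, 2019, when work began.
D, as an HOA assessment lien, has superpriority and ranks first.
Among the remaining liens, by effective date: A (Jan 6, 2019), E (Jan 10, 2019), C (May 14, 2020), B (Sep 22, 2020).
D is senior to A before the subordination, so the two trade places.

A, D, E, C, B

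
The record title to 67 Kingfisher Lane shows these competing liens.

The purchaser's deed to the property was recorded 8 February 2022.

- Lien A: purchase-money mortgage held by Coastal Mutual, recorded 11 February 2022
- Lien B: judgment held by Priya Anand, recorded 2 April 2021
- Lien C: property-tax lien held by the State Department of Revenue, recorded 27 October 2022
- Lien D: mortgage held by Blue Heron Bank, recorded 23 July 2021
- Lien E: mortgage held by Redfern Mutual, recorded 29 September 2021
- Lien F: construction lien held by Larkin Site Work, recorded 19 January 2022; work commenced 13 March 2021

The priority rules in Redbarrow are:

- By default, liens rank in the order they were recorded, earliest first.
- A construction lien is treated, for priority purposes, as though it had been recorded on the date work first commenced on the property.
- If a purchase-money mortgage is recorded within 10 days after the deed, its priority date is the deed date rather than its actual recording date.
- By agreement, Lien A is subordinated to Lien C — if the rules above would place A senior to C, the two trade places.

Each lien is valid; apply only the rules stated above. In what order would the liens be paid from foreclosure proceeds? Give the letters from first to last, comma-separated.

F, B, D, E, C, A

Effective dates: A's effective date is the deed date, 8 February 2022; F is treated as recorded 13 March 2021, the work-commencement date.
By effective date: F (13 March 2021), B (2 April 2021), D (23 July 2021), E (29 September 2021), A (8 February 2022), C (27 October 2022).
A is senior to C before the subordination, so the two trade places.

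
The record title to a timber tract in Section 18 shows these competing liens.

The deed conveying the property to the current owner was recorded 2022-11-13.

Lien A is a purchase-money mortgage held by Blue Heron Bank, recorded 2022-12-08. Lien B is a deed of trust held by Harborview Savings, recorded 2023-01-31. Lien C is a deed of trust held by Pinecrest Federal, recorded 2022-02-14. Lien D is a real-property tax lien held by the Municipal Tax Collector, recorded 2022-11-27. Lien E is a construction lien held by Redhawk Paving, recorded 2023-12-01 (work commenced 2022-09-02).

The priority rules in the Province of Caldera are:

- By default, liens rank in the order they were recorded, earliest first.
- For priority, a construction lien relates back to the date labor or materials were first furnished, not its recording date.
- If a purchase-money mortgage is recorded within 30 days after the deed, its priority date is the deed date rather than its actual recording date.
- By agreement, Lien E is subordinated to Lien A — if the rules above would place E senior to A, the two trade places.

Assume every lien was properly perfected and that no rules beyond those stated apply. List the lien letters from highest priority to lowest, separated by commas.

Effective dates: A relates back to the deed date 2022-11-13; E relates back to 2022-09-02 (work commenced).
By effective date, earliest first: C (2022-02-14), E (2022-09-02), A (2022-11-13), D (2022-11-27), B (2023-01-31).
E is senior to A before the subordination, so the two trade places.

C, A, E, D, B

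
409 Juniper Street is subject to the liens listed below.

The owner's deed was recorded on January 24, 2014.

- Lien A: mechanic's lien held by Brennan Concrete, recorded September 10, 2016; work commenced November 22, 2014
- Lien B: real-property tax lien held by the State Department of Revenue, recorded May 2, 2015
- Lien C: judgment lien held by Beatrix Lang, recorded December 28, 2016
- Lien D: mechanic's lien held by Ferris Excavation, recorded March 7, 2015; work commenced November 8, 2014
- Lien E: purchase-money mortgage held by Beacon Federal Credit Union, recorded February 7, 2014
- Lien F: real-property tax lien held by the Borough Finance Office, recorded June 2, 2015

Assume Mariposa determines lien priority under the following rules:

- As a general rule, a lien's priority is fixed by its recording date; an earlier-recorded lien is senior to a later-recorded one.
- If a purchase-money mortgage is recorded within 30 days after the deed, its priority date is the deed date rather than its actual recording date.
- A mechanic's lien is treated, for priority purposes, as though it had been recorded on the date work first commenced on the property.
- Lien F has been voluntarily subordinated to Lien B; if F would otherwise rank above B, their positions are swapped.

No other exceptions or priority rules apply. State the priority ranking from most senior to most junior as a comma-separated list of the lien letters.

Adjusting effective dates: A's effective date is November 22, 2014, when work began; D relates back to November 8, 2014 (work commenced); E relates back to the deed date January 24, 2014.
By effective date: E (January 24, 2014), D (November 8, 2014), A (November 22, 2014), B (May 2, 2015), F (June 2, 2015), C (December 28, 2016).
F already ranks below B; the subordination has no effect.

E, D, A, B, F, C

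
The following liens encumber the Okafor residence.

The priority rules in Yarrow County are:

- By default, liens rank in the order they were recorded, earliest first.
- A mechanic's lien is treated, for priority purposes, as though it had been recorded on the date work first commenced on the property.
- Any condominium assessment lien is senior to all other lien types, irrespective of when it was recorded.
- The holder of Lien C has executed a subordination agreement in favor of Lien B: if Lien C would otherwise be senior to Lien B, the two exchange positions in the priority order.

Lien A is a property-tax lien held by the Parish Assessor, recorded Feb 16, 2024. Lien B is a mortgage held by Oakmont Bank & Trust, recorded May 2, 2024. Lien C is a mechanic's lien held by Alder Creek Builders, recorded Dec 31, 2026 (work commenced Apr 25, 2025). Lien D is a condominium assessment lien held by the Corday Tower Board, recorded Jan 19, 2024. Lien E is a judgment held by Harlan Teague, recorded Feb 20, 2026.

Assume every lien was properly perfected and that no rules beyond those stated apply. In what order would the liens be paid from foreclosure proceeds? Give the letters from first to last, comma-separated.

D, A, B, C, E

Effective dates after the stated exceptions: C is treated as recorded Apr 25, 2025, the work-commencement date.
D is a condominium assessment lien, so it outranks all other liens regardless of date.
The other liens, earliest effective date first: A (Feb 16, 2024), B (May 2, 2024), C (Apr 25, 2025), E (Feb 20, 2026).
Since C is not senior to B, the subordination leaves the order unchanged.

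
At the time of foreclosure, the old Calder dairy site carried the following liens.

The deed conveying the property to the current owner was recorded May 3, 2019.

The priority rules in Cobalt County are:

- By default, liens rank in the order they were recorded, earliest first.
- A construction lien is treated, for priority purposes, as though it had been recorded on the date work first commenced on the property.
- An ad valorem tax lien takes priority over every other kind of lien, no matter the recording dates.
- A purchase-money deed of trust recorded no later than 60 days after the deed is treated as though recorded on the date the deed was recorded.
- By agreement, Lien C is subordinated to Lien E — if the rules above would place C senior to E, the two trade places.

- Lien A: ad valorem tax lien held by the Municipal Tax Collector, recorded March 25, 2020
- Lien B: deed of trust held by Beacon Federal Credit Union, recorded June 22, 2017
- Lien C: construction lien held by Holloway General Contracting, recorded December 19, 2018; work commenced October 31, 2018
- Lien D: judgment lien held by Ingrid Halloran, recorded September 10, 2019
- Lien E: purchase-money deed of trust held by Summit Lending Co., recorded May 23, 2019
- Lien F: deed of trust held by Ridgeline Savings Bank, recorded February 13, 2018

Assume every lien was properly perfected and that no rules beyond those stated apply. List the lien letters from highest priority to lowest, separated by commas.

A, B, F, E, C, D

First, effective dates: C is treated as recorded October 31, 2018, the work-commencement date; E was recorded within the 60-day window, so its effective date is the deed date May 3, 2019.
A, as an ad valorem tax lien, has superpriority and ranks first.
Remaining liens by effective date: B (June 22, 2017), F (February 13, 2018), C (October 31, 2018), E (May 3, 2019), D (September 10, 2019).
The subordination applies — C was senior to E — so C and E swap.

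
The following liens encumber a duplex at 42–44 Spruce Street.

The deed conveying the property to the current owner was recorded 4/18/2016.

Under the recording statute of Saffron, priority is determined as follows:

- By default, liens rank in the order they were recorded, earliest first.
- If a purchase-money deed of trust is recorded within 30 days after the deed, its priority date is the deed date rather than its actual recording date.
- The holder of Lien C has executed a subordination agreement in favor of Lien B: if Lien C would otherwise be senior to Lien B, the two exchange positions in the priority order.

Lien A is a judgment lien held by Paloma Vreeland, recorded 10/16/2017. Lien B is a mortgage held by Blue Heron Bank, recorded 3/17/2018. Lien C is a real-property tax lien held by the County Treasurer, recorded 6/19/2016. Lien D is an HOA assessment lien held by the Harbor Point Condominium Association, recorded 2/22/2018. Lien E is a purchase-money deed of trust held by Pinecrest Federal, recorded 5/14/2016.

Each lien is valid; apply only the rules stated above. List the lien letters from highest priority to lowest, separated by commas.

E, B, A, D, C

Adjusting effective dates: E relates back to the deed date 4/18/2016.
Sorted by effective date: E (4/18/2016), C (6/19/2016), A (10/16/2017), D (2/22/2018), B (3/17/2018).
C is senior to B before the subordination, so the two trade places.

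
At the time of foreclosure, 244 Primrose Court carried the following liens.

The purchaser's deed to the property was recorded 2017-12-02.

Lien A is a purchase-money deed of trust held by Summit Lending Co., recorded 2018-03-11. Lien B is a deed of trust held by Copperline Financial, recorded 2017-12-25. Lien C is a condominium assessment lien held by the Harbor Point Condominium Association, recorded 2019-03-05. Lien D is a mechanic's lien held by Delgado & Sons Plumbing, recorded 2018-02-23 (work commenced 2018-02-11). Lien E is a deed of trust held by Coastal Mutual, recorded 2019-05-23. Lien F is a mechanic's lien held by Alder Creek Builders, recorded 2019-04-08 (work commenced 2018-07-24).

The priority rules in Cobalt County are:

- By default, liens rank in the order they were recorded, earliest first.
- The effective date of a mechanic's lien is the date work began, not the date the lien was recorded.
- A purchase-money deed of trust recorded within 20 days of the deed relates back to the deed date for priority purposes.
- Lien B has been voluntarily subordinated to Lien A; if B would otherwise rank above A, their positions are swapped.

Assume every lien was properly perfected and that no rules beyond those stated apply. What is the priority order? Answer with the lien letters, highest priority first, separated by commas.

A, D, B, F, C, E

First, effective dates: A was recorded 99 days after the deed, outside the 20-day window, so it keeps its recording date; D's effective date is 2018-02-11, when work began; F is treated as recorded 2018-07-24, the work-commencement date.
By effective date: B (2017-12-25), D (2018-02-11), A (2018-03-11), F (2018-07-24), C (2019-03-05), E (2019-05-23).
B would otherwise be senior to A, so under the subordination agreement B and A exchange positions.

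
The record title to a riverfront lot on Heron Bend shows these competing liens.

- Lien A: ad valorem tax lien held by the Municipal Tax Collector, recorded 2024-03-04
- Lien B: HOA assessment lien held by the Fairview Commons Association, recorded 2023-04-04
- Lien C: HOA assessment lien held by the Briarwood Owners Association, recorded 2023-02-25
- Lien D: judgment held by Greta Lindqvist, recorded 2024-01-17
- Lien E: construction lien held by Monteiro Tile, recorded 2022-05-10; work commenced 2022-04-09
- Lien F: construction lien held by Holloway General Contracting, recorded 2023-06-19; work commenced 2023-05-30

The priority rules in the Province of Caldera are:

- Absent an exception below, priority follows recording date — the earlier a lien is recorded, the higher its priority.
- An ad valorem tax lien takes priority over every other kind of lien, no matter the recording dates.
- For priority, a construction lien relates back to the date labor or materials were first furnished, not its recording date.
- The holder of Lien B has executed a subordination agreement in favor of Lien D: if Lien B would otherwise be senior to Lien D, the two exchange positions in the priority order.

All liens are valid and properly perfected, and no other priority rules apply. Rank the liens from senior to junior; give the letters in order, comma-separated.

Effective dates: E's effective date is 2022-04-09, when work began; F's effective date is 2023-05-30, when work began.
A is an ad valorem tax lien, so it outranks all other liens regardless of date.
Among the remaining liens, by effective date: E (2022-04-09), C (2023-02-25), B (2023-04-04), F (2023-05-30), D (2024-01-17).
B would otherwise be senior to D, so under the subordination agreement B and D exchange positions.

A, E, C, D, F, B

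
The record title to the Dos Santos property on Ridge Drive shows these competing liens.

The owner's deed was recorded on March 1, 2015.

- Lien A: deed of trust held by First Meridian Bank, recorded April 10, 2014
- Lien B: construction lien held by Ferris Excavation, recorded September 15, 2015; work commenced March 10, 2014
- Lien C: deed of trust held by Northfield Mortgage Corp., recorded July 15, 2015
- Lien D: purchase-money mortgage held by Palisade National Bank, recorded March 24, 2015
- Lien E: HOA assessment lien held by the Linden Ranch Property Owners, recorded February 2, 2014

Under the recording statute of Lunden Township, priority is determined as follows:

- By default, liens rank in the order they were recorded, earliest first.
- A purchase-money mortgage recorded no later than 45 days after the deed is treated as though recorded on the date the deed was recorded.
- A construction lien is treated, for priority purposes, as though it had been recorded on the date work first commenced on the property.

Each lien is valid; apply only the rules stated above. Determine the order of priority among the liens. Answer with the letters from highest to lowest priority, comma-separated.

First, effective dates: B's effective date is March 10, 2014, when work began; D was recorded within the 45-day window, so its effective date is the deed date March 1, 2015.
Ordering by effective date: E (February 2, 2014), B (March 10, 2014), A (April 10, 2014), D (March 1, 2015), C (July 15, 2015).

E, B, A, D, C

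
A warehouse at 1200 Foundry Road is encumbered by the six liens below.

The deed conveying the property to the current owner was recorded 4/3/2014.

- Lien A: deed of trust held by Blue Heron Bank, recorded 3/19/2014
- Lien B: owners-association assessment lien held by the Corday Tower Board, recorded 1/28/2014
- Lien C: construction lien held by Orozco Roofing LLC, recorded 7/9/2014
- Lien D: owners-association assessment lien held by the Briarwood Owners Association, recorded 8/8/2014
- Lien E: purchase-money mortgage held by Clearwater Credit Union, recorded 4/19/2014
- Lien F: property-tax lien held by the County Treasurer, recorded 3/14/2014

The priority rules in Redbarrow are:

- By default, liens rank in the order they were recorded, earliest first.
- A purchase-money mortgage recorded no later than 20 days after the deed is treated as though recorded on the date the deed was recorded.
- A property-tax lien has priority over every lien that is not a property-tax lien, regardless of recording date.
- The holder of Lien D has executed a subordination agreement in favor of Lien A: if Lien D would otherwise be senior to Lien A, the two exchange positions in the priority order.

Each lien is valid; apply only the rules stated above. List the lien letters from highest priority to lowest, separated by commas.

Effective dates: E relates back to the deed date 4/3/2014.
F is a property-tax lien and takes priority over every other lien.
Ordering the rest by effective date: B (1/28/2014), A (3/19/2014), E (4/3/2014), C (7/9/2014), D (8/8/2014).
D is already junior to A, so the subordination agreement changes nothing.

F, B, A, E, C, D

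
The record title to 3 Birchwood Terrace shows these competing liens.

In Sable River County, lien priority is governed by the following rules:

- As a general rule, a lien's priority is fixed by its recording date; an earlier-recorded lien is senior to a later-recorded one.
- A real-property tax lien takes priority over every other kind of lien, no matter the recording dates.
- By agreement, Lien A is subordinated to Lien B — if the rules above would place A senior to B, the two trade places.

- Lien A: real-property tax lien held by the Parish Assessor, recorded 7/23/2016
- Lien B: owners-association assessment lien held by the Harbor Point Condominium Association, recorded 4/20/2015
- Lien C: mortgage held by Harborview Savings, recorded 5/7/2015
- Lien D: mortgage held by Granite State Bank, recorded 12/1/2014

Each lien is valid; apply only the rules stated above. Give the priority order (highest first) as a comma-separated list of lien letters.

B, D, A, C

A, as a real-property tax lien, has superpriority and ranks first.
Remaining liens by effective date: D (12/1/2014), B (4/20/2015), C (5/7/2015).
A is senior to B before the subordination, so the two trade places.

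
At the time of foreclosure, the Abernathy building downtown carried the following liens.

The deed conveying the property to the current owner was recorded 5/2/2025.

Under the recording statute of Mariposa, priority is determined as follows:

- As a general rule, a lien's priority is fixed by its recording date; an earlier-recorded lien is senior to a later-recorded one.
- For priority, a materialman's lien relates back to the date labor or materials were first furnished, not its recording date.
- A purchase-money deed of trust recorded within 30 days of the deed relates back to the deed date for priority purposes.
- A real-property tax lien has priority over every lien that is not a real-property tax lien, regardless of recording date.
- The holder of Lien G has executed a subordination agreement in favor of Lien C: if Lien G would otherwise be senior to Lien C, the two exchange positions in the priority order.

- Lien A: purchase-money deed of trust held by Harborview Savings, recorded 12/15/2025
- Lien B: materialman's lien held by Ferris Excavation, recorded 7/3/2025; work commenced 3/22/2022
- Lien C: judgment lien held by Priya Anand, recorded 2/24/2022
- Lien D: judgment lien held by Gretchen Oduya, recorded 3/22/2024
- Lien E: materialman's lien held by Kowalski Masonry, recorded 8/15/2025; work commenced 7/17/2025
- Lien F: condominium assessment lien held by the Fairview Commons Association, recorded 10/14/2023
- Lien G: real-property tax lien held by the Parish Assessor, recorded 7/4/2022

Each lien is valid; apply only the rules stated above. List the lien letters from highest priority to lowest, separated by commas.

Adjusting effective dates: A was recorded 227 days after the deed — beyond 30 days — so no relation-back applies; B's effective date is 3/22/2022, when work began; E is treated as recorded 7/17/2025, the work-commencement date.
G, as a real-property tax lien, has superpriority and ranks first.
Ordering the rest by effective date: C (2/24/2022), B (3/22/2022), F (10/14/2023), D (3/22/2024), E (7/17/2025), A (12/15/2025).
G is senior to C before the subordination, so the two trade places.

C, G, B, F, D, E, A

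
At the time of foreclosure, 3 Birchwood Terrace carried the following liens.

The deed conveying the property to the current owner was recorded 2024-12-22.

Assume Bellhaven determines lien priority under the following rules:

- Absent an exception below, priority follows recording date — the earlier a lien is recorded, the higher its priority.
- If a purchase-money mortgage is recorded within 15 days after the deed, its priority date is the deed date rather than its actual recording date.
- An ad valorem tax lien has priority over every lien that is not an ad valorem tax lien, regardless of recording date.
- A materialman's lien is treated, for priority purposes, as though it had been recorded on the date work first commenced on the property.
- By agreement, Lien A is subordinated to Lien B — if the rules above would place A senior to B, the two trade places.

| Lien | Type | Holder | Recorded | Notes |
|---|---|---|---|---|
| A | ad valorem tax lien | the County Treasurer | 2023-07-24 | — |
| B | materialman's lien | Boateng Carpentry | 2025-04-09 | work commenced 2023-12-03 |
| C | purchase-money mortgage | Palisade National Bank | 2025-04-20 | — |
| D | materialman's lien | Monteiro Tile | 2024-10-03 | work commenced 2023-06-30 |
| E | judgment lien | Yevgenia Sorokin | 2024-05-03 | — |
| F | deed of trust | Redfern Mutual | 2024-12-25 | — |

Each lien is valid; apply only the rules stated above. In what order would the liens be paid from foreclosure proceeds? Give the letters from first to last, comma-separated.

B, D, A, E, F, C

Effective dates after the stated exceptions: B's effective date is 2023-12-03, when work began; C was recorded 119 days after the deed, outside the 15-day window, so it keeps its recording date; D's effective date is 2023-06-30, when work began.
As an ad valorem tax lien, A is senior to every other lien.
The other liens, earliest effective date first: D (2023-06-30), B (2023-12-03), E (2024-05-03), F (2024-12-25), C (2025-04-20).
Because A would otherwise rank above B, the subordination swaps them.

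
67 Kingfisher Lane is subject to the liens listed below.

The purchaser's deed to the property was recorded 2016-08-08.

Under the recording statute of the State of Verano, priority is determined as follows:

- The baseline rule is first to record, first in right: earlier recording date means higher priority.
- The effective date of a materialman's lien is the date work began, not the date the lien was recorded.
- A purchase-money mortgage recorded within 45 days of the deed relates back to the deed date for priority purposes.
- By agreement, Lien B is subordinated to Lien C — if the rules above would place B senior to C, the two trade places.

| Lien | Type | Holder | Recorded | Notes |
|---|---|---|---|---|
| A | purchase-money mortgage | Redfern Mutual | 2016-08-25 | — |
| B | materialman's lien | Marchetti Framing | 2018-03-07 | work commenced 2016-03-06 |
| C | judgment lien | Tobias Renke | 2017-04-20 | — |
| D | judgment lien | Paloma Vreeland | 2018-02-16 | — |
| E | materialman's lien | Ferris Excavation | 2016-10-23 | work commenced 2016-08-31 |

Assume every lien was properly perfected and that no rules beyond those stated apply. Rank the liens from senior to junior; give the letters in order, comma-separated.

C, A, E, B, D

Effective dates: A relates back to the deed date 2016-08-08; B's effective date is 2016-03-06, when work began; E relates back to 2016-08-31 (work commenced).
By effective date, earliest first: B (2016-03-06), A (2016-08-08), E (2016-08-31), C (2017-04-20), D (2018-02-16).
B would otherwise be senior to C, so under the subordination agreement B and C exchange positions.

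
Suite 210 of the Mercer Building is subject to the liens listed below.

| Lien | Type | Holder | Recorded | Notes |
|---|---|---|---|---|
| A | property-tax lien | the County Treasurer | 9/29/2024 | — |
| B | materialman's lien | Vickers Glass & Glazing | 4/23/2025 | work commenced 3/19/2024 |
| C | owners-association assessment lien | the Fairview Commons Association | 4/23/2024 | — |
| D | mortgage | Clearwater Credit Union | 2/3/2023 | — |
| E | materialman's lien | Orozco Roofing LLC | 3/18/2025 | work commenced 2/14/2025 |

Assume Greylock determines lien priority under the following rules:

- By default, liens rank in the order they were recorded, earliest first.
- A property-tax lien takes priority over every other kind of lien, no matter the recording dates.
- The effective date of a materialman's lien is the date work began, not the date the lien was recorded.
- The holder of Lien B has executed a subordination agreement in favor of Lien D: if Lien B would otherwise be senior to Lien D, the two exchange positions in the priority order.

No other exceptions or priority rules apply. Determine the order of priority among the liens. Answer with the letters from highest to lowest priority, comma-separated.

Effective dates after the stated exceptions: B is treated as recorded 3/19/2024, the work-commencement date; E relates back to 2/14/2025 (work commenced).
As a property-tax lien, A is senior to every other lien.
Among the remaining liens, by effective date: D (2/3/2023), B (3/19/2024), C (4/23/2024), E (2/14/2025).
B already ranks below D; the subordination has no effect.

A, D, B, C, E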